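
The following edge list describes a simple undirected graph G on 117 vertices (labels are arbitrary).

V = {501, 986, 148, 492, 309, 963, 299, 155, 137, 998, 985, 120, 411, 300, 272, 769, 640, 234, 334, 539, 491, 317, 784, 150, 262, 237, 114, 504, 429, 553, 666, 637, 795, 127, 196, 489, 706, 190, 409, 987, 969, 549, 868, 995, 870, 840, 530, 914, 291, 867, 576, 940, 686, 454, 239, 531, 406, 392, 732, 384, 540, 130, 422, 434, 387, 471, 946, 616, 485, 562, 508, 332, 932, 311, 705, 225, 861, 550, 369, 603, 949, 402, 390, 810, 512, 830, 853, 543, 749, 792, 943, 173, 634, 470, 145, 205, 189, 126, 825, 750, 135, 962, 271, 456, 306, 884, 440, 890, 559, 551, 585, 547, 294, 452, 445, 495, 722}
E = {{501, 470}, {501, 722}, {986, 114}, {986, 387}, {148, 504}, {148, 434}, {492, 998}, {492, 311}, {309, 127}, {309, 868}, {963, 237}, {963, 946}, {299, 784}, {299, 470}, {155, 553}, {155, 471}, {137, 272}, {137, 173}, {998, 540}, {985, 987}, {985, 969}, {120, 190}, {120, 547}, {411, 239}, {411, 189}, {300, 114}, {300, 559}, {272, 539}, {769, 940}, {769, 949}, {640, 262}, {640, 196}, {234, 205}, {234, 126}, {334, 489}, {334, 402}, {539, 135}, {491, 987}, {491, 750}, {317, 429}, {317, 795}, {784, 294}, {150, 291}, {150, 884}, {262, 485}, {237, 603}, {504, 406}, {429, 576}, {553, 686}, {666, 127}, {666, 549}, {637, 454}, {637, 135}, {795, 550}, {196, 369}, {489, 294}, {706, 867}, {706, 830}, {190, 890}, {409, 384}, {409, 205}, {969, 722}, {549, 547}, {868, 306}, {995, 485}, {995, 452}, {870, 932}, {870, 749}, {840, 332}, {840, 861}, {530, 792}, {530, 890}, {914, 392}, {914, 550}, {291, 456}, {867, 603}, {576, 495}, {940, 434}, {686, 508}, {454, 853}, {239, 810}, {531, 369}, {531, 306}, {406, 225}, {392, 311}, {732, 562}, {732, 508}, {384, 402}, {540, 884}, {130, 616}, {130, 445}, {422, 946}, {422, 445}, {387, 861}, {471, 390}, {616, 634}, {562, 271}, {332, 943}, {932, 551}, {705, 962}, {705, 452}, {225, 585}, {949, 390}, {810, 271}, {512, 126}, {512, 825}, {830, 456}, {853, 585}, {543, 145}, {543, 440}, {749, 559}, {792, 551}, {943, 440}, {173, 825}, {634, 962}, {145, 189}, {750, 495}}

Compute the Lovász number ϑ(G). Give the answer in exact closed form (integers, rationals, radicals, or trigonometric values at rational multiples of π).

Vertex 616 has 2 neighbors: 130, 634.
Vertex 987 has 2 neighbors: 985, 491.
N(949) = {769, 390}, |N(949)| = 2.
Vertex 120 has 2 neighbors: 190, 547.
117-vertex 2-regular graph: this is C_{117}, the 117-cycle.
spec(A) ≈ [2.0, 1.997117, 1.988475, 1.974101, 1.954034, 1.928333, 1.897073, 1.860343, 1.818249, 1.770912, 1.71847, 1.661072, 1.598886, 1.532089, 1.460875, 1.385449, 1.306028, 1.222842, 1.136129, 1.046142, 0.953137, 0.857385, 0.759161, 0.658748, 0.556435, 0.452518, 0.347296, 0.241073, 0.134155, 0.02685, -0.080532, -0.187682, -0.294291, -0.400051, -0.504658, -0.60781, -0.70921, -0.808564, -0.905588, -1.0, -1.091529, -1.179911, -1.264891, -1.346224, -1.423675, -1.497021, -1.566052, -1.630567, -1.69038, -1.74532, -1.795227, -1.839959, -1.879385, -1.913393, -1.941884, -1.964775, -1.982002, -1.993515, -1.999279] (distinct, 6 d.p.).
Lovász: ϑ = −117(-2*cos(pi/117))/(2+-(-1)*2*cos(pi/117)) = 117*cos(pi/117)/(cos(pi/117) + 1).
ϑ(G) ≈ 58.4894543.
Lovász sandwich 58 ≤ 117*cos(pi/117)/(cos(pi/117) + 1) ≤ 59: both strict.

117*cos(pi/117)/(cos(pi/117) + 1)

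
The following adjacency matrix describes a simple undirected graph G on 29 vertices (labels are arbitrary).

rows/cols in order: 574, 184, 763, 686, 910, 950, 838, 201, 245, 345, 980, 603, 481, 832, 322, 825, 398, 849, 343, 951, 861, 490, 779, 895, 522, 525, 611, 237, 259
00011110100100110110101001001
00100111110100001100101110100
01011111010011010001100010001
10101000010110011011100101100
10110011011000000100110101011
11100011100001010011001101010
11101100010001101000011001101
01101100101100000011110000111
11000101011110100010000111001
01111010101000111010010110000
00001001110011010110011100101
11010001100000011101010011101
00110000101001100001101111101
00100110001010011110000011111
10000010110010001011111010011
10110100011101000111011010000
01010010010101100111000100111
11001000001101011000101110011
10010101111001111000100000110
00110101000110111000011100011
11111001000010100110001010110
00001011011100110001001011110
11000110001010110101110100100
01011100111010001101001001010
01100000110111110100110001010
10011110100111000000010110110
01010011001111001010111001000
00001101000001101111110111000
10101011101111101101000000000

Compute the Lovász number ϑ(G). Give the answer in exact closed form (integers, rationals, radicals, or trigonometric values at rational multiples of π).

sqrt(29)

N(237) = {910, 950, 201, 832, 322, 398, 849, 343, 951, 861, 490, 895, 522, 525}, |N(237)| = 14.
N(779) = {574, 184, 950, 838, 980, 481, 322, 825, 849, 951, 861, 490, 895, 611}, |N(779)| = 14.
deg(763) = 14; N(763) = {184, 686, 910, 950, 838, 201, 345, 481, 832, 825, 951, 861, 522, 259}.
N(525) = {574, 686, 910, 950, 838, 245, 603, 481, 832, 490, 895, 522, 611, 237}, |N(525)| = 14.
Every vertex has degree 14 (N=29); SR(29,14,6,7) — a Paley graph.
Distinct eigenvalues (to 5 d.p.): [14.0, 2.19258, -3.19258].
ϑ = −N·λ_min/(λ_max−λ_min) = −29·(-sqrt(29)/2 - 1/2)/(14−(-sqrt(29)/2 - 1/2)) = sqrt(29).
≈ 5.38516 (to 5 d.p.).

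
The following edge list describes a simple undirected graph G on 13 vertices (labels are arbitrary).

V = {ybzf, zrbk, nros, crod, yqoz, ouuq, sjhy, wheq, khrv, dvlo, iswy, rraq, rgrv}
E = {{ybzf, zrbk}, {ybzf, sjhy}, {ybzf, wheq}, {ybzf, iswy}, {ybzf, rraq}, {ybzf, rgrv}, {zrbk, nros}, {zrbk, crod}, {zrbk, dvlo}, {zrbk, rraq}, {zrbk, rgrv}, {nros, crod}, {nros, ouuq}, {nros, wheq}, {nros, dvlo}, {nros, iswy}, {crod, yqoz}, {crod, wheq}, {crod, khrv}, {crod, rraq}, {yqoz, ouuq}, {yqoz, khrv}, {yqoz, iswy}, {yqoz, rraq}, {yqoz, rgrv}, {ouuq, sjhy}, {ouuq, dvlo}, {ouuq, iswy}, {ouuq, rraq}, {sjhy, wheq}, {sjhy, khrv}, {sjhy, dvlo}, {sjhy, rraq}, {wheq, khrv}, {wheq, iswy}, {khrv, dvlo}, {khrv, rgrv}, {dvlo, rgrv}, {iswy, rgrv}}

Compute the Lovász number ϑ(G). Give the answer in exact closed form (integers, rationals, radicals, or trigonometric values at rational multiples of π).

N(iswy) = {ybzf, nros, yqoz, ouuq, wheq, rgrv}, |N(iswy)| = 6.
N(rgrv) = {ybzf, zrbk, yqoz, khrv, dvlo, iswy}, |N(rgrv)| = 6.
deg(nros) = 6; N(nros) = {zrbk, crod, ouuq, wheq, dvlo, iswy}.
N(ybzf) = {zrbk, sjhy, wheq, iswy, rraq, rgrv}, |N(ybzf)| = 6.
6-regular, N=13; Paley(13): SR with (k,λ,μ)=(6,2,3).
A has 3 distinct eigenvalues ≈ [6.0, 1.30278, -2.30278].
Lovász (edge-transitive): ϑ = −13·(-sqrt(13)/2 - 1/2)/((6)−(-sqrt(13)/2 - 1/2)) = sqrt(13).
Numerically 3.605551275.

sqrt(13)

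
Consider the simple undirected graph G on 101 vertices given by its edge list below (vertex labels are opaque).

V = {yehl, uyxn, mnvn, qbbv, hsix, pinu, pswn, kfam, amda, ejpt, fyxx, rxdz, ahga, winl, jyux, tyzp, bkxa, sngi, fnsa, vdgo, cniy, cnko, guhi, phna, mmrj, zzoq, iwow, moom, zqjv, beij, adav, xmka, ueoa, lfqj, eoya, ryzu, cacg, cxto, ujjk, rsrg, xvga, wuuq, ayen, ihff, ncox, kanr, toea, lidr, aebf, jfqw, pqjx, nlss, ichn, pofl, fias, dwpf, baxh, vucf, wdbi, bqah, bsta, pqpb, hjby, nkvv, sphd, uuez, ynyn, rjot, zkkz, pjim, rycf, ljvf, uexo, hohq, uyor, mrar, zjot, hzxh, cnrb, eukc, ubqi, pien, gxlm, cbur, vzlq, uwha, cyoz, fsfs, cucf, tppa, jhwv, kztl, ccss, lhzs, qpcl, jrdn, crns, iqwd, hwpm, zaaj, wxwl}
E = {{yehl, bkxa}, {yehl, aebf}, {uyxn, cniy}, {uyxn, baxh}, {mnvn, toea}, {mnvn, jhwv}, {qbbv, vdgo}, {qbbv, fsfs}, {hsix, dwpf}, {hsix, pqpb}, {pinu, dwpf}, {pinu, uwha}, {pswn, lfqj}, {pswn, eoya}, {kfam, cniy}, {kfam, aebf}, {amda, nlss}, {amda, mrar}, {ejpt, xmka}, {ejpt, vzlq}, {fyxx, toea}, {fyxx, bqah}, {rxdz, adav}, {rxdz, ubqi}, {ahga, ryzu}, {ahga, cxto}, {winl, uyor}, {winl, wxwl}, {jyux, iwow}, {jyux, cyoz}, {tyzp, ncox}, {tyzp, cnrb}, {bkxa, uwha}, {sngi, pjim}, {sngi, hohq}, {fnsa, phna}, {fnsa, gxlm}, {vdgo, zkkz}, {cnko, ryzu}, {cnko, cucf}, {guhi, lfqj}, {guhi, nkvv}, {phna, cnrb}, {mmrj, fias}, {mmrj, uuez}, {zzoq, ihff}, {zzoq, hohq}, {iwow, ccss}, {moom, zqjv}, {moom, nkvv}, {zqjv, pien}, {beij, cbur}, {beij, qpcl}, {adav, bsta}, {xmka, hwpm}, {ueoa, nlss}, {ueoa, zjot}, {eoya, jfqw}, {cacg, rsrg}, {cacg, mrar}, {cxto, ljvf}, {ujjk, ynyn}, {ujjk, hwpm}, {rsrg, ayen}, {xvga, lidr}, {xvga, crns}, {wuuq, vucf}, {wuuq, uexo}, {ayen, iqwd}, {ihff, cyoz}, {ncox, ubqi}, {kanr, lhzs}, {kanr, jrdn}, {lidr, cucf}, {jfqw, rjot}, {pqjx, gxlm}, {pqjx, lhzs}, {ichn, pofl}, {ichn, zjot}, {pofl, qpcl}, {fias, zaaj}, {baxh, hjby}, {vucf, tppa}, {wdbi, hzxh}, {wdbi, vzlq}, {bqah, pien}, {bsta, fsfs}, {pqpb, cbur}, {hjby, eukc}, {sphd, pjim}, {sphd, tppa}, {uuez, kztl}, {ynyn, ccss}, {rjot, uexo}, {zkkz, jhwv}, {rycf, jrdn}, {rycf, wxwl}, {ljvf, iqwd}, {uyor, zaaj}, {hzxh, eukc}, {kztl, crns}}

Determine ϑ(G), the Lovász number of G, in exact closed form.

101*cos(pi/101)/(cos(pi/101) + 1)

Vertex xvga has 2 neighbors: lidr, crns.
N(amda) = {nlss, mrar}, |N(amda)| = 2.
deg(hwpm) = 2; N(hwpm) = {xmka, ujjk}.
N(pjim) = {sngi, sphd}, |N(pjim)| = 2.
deg(v) = 2 for all v (|V|=101); this is C_{101}, the 101-cycle.
spec(A) ≈ [2.0, 1.9961, 1.9845, 1.9653, 1.9384, 1.904, 1.8623, 1.8133, 1.7574, 1.6946, 1.6253, 1.5497, 1.4681, 1.3808, 1.2882, 1.1906, 1.0884, 0.982, 0.8718, 0.7582, 0.6417, 0.5226, 0.4016, 0.279, 0.1554, 0.0311, -0.0933, -0.2173, -0.3405, -0.4624, -0.5824, -0.7003, -0.8154, -0.9273, -1.0357, -1.1401, -1.24, -1.3352, -1.4252, -1.5096, -1.5883, -1.6608, -1.7268, -1.7862, -1.8387, -1.8841, -1.9221, -1.9528, -1.9759, -1.9913, -1.999] (distinct, 4 d.p.).
Lovász (edge-transitive): ϑ = −101·(-2*cos(pi/101))/((2)−(-2*cos(pi/101))) = 101*cos(pi/101)/(cos(pi/101) + 1).
Numerically 50.487783.
α=50, χ(Ḡ)=51; ϑ=101*cos(pi/101)/(cos(pi/101) + 1) lies between (both strict).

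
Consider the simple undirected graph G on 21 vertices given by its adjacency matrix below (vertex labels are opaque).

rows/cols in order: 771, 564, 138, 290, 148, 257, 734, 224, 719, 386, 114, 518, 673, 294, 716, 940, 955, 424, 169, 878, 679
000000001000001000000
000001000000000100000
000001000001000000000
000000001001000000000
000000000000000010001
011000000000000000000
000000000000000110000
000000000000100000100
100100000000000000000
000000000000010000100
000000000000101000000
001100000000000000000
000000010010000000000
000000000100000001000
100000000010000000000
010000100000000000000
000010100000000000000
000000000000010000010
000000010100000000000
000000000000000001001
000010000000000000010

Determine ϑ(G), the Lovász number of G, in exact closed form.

Vertex 518 has 2 neighbors: 138, 290.
deg(771) = 2; N(771) = {719, 716}.
deg(138) = 2; N(138) = {257, 518}.
Vertex 719 has 2 neighbors: 771, 290.
Every vertex has degree 2 (N=21); this is C_{21}, the 21-cycle.
The 11 distinct eigenvalues: [2.0, 1.911, 1.652, 1.247, 0.731, 0.149, -0.445, -1.0, -1.466, -1.802, -1.978].
Lovász: ϑ = −21(-2*cos(pi/21))/(2+-(-1)*2*cos(pi/21)) = 21*cos(pi/21)/(cos(pi/21) + 1).
Numerically 10.441032529.
Sandwich: α(G)=10 ≤ ϑ(G)=21*cos(pi/21)/(cos(pi/21) + 1) ≤ χ(Ḡ)=11 (both strict).

21*cos(pi/21)/(cos(pi/21) + 1)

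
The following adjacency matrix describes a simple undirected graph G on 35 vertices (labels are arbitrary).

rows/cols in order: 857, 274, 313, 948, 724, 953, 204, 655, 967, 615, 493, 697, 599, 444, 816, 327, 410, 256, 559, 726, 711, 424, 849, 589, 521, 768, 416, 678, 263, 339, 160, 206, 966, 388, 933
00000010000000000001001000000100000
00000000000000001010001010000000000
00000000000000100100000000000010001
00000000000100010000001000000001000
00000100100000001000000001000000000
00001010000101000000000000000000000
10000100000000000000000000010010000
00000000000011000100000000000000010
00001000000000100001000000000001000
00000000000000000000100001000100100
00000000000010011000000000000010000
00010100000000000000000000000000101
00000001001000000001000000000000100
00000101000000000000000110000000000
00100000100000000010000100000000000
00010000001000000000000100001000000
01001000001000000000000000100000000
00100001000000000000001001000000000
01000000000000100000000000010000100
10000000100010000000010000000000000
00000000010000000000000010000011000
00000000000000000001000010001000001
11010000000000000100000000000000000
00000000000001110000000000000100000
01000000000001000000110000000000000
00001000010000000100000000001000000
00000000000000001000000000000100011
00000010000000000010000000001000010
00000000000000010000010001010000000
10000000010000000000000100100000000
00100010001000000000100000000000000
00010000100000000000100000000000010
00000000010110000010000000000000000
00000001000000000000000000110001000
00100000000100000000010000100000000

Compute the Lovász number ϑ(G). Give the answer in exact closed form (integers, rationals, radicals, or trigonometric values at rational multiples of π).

Vertex 726 has 4 neighbors: 857, 967, 599, 424.
N(559) = {274, 816, 678, 966}, |N(559)| = 4.
deg(313) = 4; N(313) = {816, 256, 160, 933}.
Vertex 160 has 4 neighbors: 313, 204, 493, 711.
G on 35 vertices is 4-regular; Kneser-type, 3-subsets of [7].
spec(A) ≈ [4.0, 2.0, -1.0, -3.0] (distinct, 5 d.p.).
λ_max=4, λ_min=-3; ϑ = −35·λ_min/(λ_max−λ_min) = 15.
ϑ(G) ≈ 15.0000.

15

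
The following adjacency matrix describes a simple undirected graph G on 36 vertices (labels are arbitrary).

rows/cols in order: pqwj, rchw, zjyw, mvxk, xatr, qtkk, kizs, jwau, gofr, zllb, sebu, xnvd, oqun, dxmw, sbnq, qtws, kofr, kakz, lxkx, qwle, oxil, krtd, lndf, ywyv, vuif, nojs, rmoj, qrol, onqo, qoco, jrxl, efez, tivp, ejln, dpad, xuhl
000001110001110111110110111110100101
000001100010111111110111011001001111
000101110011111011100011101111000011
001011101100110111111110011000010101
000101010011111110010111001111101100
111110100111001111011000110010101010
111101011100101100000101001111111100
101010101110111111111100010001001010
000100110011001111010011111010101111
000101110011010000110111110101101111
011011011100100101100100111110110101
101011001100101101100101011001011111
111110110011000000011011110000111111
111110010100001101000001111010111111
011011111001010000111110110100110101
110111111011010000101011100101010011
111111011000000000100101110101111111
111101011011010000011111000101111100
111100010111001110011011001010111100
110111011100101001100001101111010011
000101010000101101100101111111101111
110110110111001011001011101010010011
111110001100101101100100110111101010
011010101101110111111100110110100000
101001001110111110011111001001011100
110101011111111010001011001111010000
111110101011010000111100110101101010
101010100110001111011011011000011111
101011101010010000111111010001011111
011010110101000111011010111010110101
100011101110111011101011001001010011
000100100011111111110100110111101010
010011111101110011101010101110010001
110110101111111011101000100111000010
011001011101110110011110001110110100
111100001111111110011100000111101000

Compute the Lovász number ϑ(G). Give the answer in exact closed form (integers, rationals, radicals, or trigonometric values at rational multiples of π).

Vertex oqun has 21 neighbors: pqwj, rchw, zjyw, mvxk, xatr, kizs, jwau, sebu, xnvd, qwle, oxil, lndf, ywyv, vuif, nojs, jrxl, efez, tivp, ejln, dpad, xuhl.
Vertex qwle has 21 neighbors: pqwj, rchw, mvxk, xatr, qtkk, jwau, gofr, zllb, oqun, sbnq, kakz, lxkx, ywyv, vuif, rmoj, qrol, onqo, qoco, efez, dpad, xuhl.
N(nojs) = {pqwj, rchw, mvxk, qtkk, jwau, gofr, zllb, sebu, xnvd, oqun, dxmw, sbnq, kofr, oxil, lndf, ywyv, rmoj, qrol, onqo, qoco, efez}, |N(nojs)| = 21.
N(rchw) = {qtkk, kizs, sebu, oqun, dxmw, sbnq, qtws, kofr, kakz, lxkx, qwle, krtd, lndf, ywyv, nojs, rmoj, qoco, tivp, ejln, dpad, xuhl}, |N(rchw)| = 21.
21-regular, N=36; Kneser-type, 2-subsets of [9].
The 3 distinct eigenvalues: [21.0, 1.0, -6.0].
Lovász (edge-transitive): ϑ = −36·(-6)/((21)−(-6)) = 8.
Numerically 8.000000.

8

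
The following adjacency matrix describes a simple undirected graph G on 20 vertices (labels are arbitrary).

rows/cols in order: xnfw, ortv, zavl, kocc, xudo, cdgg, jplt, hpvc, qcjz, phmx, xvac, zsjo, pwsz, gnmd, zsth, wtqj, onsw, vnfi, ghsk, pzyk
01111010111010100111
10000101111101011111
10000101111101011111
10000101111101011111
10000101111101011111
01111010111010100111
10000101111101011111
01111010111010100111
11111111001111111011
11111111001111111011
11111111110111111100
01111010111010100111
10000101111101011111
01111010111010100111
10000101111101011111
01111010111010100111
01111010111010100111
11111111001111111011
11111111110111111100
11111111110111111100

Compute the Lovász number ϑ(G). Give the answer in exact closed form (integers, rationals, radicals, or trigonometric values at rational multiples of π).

7

Vertex zavl has 13 neighbors: xnfw, cdgg, hpvc, qcjz, phmx, xvac, zsjo, gnmd, wtqj, onsw, vnfi, ghsk, pzyk.
N(jplt) = {xnfw, cdgg, hpvc, qcjz, phmx, xvac, zsjo, gnmd, wtqj, onsw, vnfi, ghsk, pzyk}, |N(jplt)| = 13.
deg(ghsk) = 17; N(ghsk) = {xnfw, ortv, zavl, kocc, xudo, cdgg, jplt, hpvc, qcjz, phmx, zsjo, pwsz, gnmd, zsth, wtqj, onsw, vnfi}.
N(ortv) = {xnfw, cdgg, hpvc, qcjz, phmx, xvac, zsjo, gnmd, wtqj, onsw, vnfi, ghsk, pzyk}, |N(ortv)| = 13.
4 parts of sizes [7, 7, 3, 3]; α(G) = 7 = ϑ (perfect).
Numerically 7.0000.
α=7, χ(Ḡ)=7; ϑ=7 lies between (collapsed).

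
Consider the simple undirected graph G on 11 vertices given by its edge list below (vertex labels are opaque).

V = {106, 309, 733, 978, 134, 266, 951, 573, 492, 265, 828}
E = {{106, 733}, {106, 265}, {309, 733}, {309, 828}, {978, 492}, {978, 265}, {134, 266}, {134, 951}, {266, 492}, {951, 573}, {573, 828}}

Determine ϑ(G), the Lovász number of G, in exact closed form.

11*cos(pi/11)/(cos(pi/11) + 1)

Vertex 309 has 2 neighbors: 733, 828.
Vertex 265 has 2 neighbors: 106, 978.
deg(266) = 2; N(266) = {134, 492}.
Vertex 573 has 2 neighbors: 951, 828.
deg(v) = 2 for all v (|V|=11); connected 2-regular on 11 ⇒ C_{11}.
The 6 distinct eigenvalues: [2.0, 1.68251, 0.83083, -0.28463, -1.30972, -1.91899].
With N=11: ϑ(G) = 11·(-(-1)*2*cos(pi/11))/(2−(-2*cos(pi/11))) = 11*cos(pi/11)/(cos(pi/11) + 1).
Numerically 5.38630.
Lovász sandwich 5 ≤ 11*cos(pi/11)/(cos(pi/11) + 1) ≤ 6: both strict.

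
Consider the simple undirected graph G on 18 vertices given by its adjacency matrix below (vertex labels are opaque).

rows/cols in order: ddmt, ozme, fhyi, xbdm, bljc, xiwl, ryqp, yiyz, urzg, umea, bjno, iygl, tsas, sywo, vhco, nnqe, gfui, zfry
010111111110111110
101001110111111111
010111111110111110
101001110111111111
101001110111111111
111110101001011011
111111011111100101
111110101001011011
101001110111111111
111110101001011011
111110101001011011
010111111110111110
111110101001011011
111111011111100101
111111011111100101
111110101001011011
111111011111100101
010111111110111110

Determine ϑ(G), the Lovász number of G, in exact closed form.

6

deg(zfry) = 14; N(zfry) = {ozme, xbdm, bljc, xiwl, ryqp, yiyz, urzg, umea, bjno, tsas, sywo, vhco, nnqe, gfui}.
Vertex umea has 12 neighbors: ddmt, ozme, fhyi, xbdm, bljc, ryqp, urzg, iygl, sywo, vhco, gfui, zfry.
deg(bjno) = 12; N(bjno) = {ddmt, ozme, fhyi, xbdm, bljc, ryqp, urzg, iygl, sywo, vhco, gfui, zfry}.
deg(urzg) = 14; N(urzg) = {ddmt, fhyi, xiwl, ryqp, yiyz, umea, bjno, iygl, tsas, sywo, vhco, nnqe, gfui, zfry}.
4 parts of sizes [6, 4, 4, 4]; α(G) = 6 = ϑ (perfect).
ϑ(G) ≈ 6.00000.
Check 6 ≤ 6 ≤ 6: collapsed.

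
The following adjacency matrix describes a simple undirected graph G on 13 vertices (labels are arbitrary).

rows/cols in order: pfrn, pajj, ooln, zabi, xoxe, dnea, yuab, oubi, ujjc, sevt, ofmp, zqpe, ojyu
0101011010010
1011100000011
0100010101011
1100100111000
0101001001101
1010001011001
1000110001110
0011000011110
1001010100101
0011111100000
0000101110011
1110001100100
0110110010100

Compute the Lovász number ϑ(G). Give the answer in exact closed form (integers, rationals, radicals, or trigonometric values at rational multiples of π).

N(ujjc) = {pfrn, zabi, dnea, oubi, ofmp, ojyu}, |N(ujjc)| = 6.
Vertex oubi has 6 neighbors: ooln, zabi, ujjc, sevt, ofmp, zqpe.
deg(zabi) = 6; N(zabi) = {pfrn, pajj, xoxe, oubi, ujjc, sevt}.
deg(zqpe) = 6; N(zqpe) = {pfrn, pajj, ooln, yuab, oubi, ofmp}.
Every vertex has degree 6 (N=13); Paley(13): SR with (k,λ,μ)=(6,2,3).
A has 3 distinct eigenvalues ≈ [6.0, 1.3028, -2.3028].
λ_max=6, λ_min=-sqrt(13)/2 - 1/2; ϑ = −13·λ_min/(λ_max−λ_min) = sqrt(13).
= 3.60555128… (decimal).

sqrt(13)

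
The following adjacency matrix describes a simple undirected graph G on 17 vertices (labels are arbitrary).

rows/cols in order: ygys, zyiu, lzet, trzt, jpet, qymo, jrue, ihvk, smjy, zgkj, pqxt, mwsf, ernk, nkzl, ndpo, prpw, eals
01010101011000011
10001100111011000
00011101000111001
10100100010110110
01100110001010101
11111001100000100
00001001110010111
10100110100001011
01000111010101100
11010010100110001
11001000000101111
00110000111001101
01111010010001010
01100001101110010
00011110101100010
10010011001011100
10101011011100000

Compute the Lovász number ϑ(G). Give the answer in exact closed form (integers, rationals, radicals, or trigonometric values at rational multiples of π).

deg(zgkj) = 8; N(zgkj) = {ygys, zyiu, trzt, jrue, smjy, mwsf, ernk, eals}.
deg(eals) = 8; N(eals) = {ygys, lzet, jpet, jrue, ihvk, zgkj, pqxt, mwsf}.
deg(nkzl) = 8; N(nkzl) = {zyiu, lzet, ihvk, smjy, pqxt, mwsf, ernk, prpw}.
deg(ihvk) = 8; N(ihvk) = {ygys, lzet, qymo, jrue, smjy, nkzl, prpw, eals}.
17-vertex 8-regular graph: Paley(17): SR with (k,λ,μ)=(8,3,4).
A has 3 distinct eigenvalues ≈ [8.0, 1.56155, -2.56155].
ϑ = −N·λ_min/(λ_max−λ_min) = −17·(-sqrt(17)/2 - 1/2)/(8−(-sqrt(17)/2 - 1/2)) = sqrt(17).
= 4.1231056… (decimal).

sqrt(17)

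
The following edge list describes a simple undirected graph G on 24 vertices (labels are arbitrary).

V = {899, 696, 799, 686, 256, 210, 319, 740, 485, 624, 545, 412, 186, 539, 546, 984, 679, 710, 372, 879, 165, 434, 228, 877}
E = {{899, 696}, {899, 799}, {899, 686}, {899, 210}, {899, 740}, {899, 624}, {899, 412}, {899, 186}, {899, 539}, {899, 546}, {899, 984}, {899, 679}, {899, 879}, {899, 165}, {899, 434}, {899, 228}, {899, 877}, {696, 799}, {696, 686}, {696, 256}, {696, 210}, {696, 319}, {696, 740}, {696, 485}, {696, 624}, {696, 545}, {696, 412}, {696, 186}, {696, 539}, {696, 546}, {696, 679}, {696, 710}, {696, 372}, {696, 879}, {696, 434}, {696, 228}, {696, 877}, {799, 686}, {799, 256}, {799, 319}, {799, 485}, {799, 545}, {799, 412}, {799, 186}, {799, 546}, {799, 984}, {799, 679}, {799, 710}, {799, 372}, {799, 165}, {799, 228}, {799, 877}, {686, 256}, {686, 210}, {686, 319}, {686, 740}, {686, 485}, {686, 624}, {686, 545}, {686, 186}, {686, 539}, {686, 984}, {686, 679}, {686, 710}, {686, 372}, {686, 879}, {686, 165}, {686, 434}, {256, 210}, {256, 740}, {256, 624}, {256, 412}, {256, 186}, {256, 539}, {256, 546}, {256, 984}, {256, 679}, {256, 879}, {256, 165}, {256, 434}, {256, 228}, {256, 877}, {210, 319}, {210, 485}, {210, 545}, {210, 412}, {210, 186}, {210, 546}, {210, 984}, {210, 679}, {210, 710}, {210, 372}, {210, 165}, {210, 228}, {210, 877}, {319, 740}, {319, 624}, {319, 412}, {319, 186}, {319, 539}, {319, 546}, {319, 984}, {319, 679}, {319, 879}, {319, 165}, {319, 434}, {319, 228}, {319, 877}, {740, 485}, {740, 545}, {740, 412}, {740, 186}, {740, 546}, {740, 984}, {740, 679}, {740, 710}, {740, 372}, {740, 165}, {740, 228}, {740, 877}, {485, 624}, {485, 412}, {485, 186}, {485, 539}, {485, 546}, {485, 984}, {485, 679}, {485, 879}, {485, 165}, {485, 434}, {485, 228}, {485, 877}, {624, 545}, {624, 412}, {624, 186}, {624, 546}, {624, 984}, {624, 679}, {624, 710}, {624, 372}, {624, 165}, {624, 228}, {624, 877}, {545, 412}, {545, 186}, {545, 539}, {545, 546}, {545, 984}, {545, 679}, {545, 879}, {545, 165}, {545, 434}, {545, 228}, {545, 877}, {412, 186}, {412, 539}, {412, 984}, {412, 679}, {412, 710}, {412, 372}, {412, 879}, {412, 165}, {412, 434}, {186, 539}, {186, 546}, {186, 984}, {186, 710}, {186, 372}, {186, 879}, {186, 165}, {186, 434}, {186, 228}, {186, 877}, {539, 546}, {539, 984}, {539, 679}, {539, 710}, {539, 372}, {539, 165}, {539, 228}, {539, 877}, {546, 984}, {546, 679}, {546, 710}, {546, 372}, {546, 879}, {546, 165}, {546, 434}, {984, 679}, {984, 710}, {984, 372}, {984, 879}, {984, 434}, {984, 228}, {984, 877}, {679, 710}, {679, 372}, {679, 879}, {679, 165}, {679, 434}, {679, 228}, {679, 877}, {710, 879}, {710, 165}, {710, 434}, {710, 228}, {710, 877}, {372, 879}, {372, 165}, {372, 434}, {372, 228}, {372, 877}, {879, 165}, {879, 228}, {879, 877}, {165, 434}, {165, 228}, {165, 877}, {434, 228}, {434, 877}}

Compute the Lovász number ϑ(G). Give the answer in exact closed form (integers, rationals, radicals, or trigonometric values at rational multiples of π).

7

deg(228) = 19; N(228) = {899, 696, 799, 256, 210, 319, 740, 485, 624, 545, 186, 539, 984, 679, 710, 372, 879, 165, 434}.
deg(546) = 19; N(546) = {899, 696, 799, 256, 210, 319, 740, 485, 624, 545, 186, 539, 984, 679, 710, 372, 879, 165, 434}.
deg(539) = 17; N(539) = {899, 696, 686, 256, 319, 485, 545, 412, 186, 546, 984, 679, 710, 372, 165, 228, 877}.
N(710) = {696, 799, 686, 210, 740, 624, 412, 186, 539, 546, 984, 679, 879, 165, 434, 228, 877}, |N(710)| = 17.
Complete multipartite on [7, 7, 5, 3, 2]: sandwich collapses at ϑ=7.
Numerically 7.00000000.
7 ≤ 7 ≤ 7: collapsed.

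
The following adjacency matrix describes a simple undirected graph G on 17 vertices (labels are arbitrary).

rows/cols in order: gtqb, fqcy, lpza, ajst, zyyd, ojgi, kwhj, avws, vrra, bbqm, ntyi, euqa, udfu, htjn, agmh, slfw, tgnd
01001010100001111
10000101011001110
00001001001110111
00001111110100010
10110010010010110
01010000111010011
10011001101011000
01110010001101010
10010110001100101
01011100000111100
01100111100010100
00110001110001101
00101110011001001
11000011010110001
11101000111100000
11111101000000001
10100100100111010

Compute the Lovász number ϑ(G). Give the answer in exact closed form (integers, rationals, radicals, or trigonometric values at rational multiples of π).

N(gtqb) = {fqcy, zyyd, kwhj, vrra, htjn, agmh, slfw, tgnd}, |N(gtqb)| = 8.
Vertex tgnd has 8 neighbors: gtqb, lpza, ojgi, vrra, euqa, udfu, htjn, slfw.
deg(euqa) = 8; N(euqa) = {lpza, ajst, avws, vrra, bbqm, htjn, agmh, tgnd}.
N(zyyd) = {gtqb, lpza, ajst, kwhj, bbqm, udfu, agmh, slfw}, |N(zyyd)| = 8.
Regular of degree 8 on 17 vertices: strongly regular (17,8,3,4).
Distinct eigenvalues (to 4 d.p.): [8.0, 1.5616, -2.5616].
Lovász: ϑ = −17(-sqrt(17)/2 - 1/2)/(8+-(-sqrt(17)/2 - 1/2)) = sqrt(17).
ϑ(G) ≈ 4.1231056.

sqrt(17)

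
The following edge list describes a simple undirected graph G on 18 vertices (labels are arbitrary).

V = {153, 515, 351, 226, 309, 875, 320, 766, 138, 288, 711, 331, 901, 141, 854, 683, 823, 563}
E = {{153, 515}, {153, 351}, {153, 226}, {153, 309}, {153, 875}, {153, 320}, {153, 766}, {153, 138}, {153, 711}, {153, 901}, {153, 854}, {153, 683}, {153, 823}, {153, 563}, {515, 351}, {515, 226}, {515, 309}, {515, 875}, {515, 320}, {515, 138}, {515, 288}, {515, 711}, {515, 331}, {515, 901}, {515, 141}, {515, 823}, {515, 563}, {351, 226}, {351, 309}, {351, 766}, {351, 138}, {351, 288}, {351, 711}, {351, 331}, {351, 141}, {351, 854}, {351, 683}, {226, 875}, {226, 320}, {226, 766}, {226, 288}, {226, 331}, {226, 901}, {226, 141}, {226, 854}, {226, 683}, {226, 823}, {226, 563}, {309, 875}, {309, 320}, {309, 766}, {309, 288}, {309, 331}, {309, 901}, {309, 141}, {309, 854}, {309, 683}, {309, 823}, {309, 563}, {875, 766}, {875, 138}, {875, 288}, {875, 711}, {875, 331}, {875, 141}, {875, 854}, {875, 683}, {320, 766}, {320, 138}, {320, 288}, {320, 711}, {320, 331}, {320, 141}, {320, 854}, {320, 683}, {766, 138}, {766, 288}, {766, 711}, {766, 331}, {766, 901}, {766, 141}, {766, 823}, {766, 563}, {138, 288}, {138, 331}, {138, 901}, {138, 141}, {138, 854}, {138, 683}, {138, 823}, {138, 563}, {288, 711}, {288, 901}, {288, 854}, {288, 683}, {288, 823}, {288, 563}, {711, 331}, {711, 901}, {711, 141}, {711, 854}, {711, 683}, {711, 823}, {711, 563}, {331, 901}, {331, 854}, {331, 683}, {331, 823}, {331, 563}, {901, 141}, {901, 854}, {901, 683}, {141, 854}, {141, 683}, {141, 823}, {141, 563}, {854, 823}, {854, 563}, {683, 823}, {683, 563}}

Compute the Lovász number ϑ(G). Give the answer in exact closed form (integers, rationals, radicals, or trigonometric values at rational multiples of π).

deg(854) = 14; N(854) = {153, 351, 226, 309, 875, 320, 138, 288, 711, 331, 901, 141, 823, 563}.
N(288) = {515, 351, 226, 309, 875, 320, 766, 138, 711, 901, 854, 683, 823, 563}, |N(288)| = 14.
N(563) = {153, 515, 226, 309, 766, 138, 288, 711, 331, 141, 854, 683}, |N(563)| = 12.
Vertex 138 has 14 neighbors: 153, 515, 351, 875, 320, 766, 288, 331, 901, 141, 854, 683, 823, 563.
K_{6,4,4,4} (perfect); ϑ(G) = α(G) = max{6,4,4,4} = 6.
≈ 6.000000 (to 6 d.p.).
Lovász sandwich 6 ≤ 6 ≤ 6: collapsed.

6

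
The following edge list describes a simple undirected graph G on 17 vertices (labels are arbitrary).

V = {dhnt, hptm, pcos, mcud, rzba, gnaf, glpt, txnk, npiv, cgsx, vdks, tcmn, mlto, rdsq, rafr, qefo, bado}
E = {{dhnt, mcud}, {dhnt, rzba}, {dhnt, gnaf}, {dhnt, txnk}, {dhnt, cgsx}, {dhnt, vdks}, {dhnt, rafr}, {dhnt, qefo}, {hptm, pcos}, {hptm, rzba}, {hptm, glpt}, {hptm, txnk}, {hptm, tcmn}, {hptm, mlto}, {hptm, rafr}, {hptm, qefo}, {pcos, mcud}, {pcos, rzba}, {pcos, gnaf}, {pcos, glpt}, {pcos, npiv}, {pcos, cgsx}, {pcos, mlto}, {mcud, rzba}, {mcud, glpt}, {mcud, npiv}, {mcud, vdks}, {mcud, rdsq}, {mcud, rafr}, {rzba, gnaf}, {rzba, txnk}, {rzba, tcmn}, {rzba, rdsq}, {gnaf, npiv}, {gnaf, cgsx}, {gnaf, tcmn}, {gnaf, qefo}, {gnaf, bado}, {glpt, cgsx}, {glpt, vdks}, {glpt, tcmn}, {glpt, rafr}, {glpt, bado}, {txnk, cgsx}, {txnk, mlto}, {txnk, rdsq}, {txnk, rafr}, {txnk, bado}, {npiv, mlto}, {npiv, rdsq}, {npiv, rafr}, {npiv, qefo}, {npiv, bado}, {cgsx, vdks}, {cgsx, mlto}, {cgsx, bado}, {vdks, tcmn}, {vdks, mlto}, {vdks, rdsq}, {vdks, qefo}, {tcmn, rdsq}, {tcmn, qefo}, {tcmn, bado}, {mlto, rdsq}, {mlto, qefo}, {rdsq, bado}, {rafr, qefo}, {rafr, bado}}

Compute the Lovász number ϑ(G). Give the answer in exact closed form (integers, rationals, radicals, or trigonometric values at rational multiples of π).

N(pcos) = {hptm, mcud, rzba, gnaf, glpt, npiv, cgsx, mlto}, |N(pcos)| = 8.
N(npiv) = {pcos, mcud, gnaf, mlto, rdsq, rafr, qefo, bado}, |N(npiv)| = 8.
Vertex hptm has 8 neighbors: pcos, rzba, glpt, txnk, tcmn, mlto, rafr, qefo.
N(txnk) = {dhnt, hptm, rzba, cgsx, mlto, rdsq, rafr, bado}, |N(txnk)| = 8.
deg(v) = 8 for all v (|V|=17); strongly regular (17,8,3,4).
Distinct eigenvalues (to 5 d.p.): [8.0, 1.56155, -2.56155].
With N=17: ϑ(G) = 17·(-(-sqrt(17)/2 - 1/2))/(8−(-sqrt(17)/2 - 1/2)) = sqrt(17).
ϑ(G) ≈ 4.12311.

sqrt(17)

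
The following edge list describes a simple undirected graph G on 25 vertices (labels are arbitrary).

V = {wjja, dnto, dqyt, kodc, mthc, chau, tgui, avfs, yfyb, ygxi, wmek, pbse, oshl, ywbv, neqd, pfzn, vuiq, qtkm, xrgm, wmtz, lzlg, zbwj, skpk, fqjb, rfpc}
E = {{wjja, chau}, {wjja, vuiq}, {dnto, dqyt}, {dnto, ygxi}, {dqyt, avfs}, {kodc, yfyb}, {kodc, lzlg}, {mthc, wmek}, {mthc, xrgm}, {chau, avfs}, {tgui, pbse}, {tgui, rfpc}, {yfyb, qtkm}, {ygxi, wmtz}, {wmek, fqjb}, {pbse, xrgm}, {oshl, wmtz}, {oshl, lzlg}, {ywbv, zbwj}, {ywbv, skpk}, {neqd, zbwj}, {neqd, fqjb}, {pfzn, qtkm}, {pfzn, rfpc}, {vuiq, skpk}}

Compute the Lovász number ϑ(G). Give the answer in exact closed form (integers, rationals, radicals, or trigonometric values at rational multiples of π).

25*cos(pi/25)/(cos(pi/25) + 1)

Vertex vuiq has 2 neighbors: wjja, skpk.
N(neqd) = {zbwj, fqjb}, |N(neqd)| = 2.
Vertex zbwj has 2 neighbors: ywbv, neqd.
Vertex tgui has 2 neighbors: pbse, rfpc.
Every vertex has degree 2 (N=25); a single 25-cycle (edge-transitive).
spec(A) ≈ [2.0, 1.9372, 1.7526, 1.4579, 1.0717, 0.618, 0.1256, -0.3748, -0.8516, -1.2748, -1.618, -1.8596, -1.9842] (distinct, 4 d.p.).
Lovász: ϑ = −25(-2*cos(pi/25))/(2+-(-1)*2*cos(pi/25)) = 25*cos(pi/25)/(cos(pi/25) + 1).
≈ 12.45052181 (to 8 d.p.).
Check 12 ≤ 25*cos(pi/25)/(cos(pi/25) + 1) ≤ 13: both strict.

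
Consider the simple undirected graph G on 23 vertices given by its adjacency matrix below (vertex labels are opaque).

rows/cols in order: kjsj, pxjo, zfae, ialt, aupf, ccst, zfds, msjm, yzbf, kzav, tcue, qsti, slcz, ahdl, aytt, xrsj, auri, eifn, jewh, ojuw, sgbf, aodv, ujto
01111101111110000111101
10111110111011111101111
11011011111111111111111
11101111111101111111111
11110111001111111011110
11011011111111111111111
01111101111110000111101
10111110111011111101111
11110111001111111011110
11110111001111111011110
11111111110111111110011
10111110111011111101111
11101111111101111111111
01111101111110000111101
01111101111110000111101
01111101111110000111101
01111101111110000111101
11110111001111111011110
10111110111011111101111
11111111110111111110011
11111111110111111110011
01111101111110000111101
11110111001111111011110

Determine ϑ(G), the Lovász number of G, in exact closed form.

7

Vertex aytt has 16 neighbors: pxjo, zfae, ialt, aupf, ccst, msjm, yzbf, kzav, tcue, qsti, slcz, eifn, jewh, ojuw, sgbf, ujto.
deg(zfae) = 21; N(zfae) = {kjsj, pxjo, ialt, aupf, zfds, msjm, yzbf, kzav, tcue, qsti, slcz, ahdl, aytt, xrsj, auri, eifn, jewh, ojuw, sgbf, aodv, ujto}.
deg(jewh) = 19; N(jewh) = {kjsj, zfae, ialt, aupf, ccst, zfds, yzbf, kzav, tcue, slcz, ahdl, aytt, xrsj, auri, eifn, ojuw, sgbf, aodv, ujto}.
deg(qsti) = 19; N(qsti) = {kjsj, zfae, ialt, aupf, ccst, zfds, yzbf, kzav, tcue, slcz, ahdl, aytt, xrsj, auri, eifn, ojuw, sgbf, aodv, ujto}.
G = K_{7,5,4,3,2,2}: α = 7 = χ(Ḡ), so ϑ = 7.
ϑ(G) ≈ 7.000000.
7 ≤ 7 ≤ 7: collapsed.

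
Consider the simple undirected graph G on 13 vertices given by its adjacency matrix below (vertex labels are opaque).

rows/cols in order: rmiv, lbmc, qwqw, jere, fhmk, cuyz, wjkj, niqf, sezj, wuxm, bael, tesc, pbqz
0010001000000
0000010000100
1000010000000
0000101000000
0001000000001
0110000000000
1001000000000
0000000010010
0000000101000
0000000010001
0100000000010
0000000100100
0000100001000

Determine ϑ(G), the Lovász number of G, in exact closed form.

N(qwqw) = {rmiv, cuyz}, |N(qwqw)| = 2.
N(cuyz) = {lbmc, qwqw}, |N(cuyz)| = 2.
deg(wuxm) = 2; N(wuxm) = {sezj, pbqz}.
Vertex jere has 2 neighbors: fhmk, wjkj.
13-vertex 2-regular graph: a single 13-cycle (edge-transitive).
spec(A) ≈ [2.0, 1.771, 1.136, 0.241, -0.709, -1.497, -1.942] (distinct, 3 d.p.).
Lovász (edge-transitive): ϑ = −13·(-2*cos(pi/13))/((2)−(-2*cos(pi/13))) = 13*cos(pi/13)/(cos(pi/13) + 1).
= 6.404168563… (decimal).
6 ≤ 13*cos(pi/13)/(cos(pi/13) + 1) ≤ 7: both strict.

13*cos(pi/13)/(cos(pi/13) + 1)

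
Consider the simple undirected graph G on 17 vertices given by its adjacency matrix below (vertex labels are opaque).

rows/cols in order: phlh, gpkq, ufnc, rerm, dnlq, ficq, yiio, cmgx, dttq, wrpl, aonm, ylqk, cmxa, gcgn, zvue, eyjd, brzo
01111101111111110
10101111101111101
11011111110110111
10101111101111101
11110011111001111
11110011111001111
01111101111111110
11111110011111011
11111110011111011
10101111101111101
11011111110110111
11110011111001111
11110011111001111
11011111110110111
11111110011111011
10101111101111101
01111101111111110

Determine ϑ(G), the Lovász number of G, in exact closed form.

deg(cmgx) = 14; N(cmgx) = {phlh, gpkq, ufnc, rerm, dnlq, ficq, yiio, wrpl, aonm, ylqk, cmxa, gcgn, eyjd, brzo}.
N(ylqk) = {phlh, gpkq, ufnc, rerm, yiio, cmgx, dttq, wrpl, aonm, gcgn, zvue, eyjd, brzo}, |N(ylqk)| = 13.
N(zvue) = {phlh, gpkq, ufnc, rerm, dnlq, ficq, yiio, wrpl, aonm, ylqk, cmxa, gcgn, eyjd, brzo}, |N(zvue)| = 14.
N(brzo) = {gpkq, ufnc, rerm, dnlq, ficq, cmgx, dttq, wrpl, aonm, ylqk, cmxa, gcgn, zvue, eyjd}, |N(brzo)| = 14.
Complete multipartite on [4, 4, 3, 3, 3]: sandwich collapses at ϑ=4.
ϑ(G) ≈ 4.0000000.
Lovász sandwich 4 ≤ 4 ≤ 4: collapsed.

4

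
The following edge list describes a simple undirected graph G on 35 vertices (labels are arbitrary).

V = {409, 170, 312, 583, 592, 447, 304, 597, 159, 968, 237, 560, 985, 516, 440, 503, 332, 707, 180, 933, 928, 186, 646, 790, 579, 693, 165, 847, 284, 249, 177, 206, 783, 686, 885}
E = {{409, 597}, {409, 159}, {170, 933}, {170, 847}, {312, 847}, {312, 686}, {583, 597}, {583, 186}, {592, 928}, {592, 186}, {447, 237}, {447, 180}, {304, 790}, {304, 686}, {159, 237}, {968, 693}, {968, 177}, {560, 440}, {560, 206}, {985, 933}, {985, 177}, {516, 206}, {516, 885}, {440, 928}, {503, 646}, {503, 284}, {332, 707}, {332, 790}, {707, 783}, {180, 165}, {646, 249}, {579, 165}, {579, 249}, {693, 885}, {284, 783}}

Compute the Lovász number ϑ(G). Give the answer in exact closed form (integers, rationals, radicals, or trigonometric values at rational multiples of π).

35*cos(pi/35)/(cos(pi/35) + 1)

N(332) = {707, 790}, |N(332)| = 2.
deg(686) = 2; N(686) = {312, 304}.
deg(985) = 2; N(985) = {933, 177}.
N(159) = {409, 237}, |N(159)| = 2.
deg(v) = 2 for all v (|V|=35); the odd cycle C_{35}.
spec(A) ≈ [2.0, 1.96786, 1.87247, 1.7169, 1.50614, 1.24698, 0.94774, 0.61803, 0.26847, -0.08973, -0.44504, -0.78605, -1.10179, -1.38213, -1.61803, -1.80194, -1.92793, -1.99195] (distinct, 5 d.p.).
Lovász (edge-transitive): ϑ = −35·(-2*cos(pi/35))/((2)−(-2*cos(pi/35))) = 35*cos(pi/35)/(cos(pi/35) + 1).
= 17.4647… (decimal).
Lovász sandwich 17 ≤ 35*cos(pi/35)/(cos(pi/35) + 1) ≤ 18: both strict.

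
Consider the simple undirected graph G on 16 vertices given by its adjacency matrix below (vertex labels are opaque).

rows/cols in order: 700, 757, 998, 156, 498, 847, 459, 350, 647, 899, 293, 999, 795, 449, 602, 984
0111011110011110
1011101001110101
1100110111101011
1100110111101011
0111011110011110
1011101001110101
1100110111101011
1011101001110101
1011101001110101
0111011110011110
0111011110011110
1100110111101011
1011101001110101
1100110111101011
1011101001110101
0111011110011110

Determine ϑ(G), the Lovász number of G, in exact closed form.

6

N(999) = {700, 757, 498, 847, 350, 647, 899, 293, 795, 602, 984}, |N(999)| = 11.
deg(984) = 11; N(984) = {757, 998, 156, 847, 459, 350, 647, 999, 795, 449, 602}.
Vertex 602 has 10 neighbors: 700, 998, 156, 498, 459, 899, 293, 999, 449, 984.
Vertex 459 has 11 neighbors: 700, 757, 498, 847, 350, 647, 899, 293, 795, 602, 984.
Complete multipartite on [6, 5, 5]: sandwich collapses at ϑ=6.
Numerically 6.0000000.
α=6, χ(Ḡ)=6; ϑ=6 lies between (collapsed).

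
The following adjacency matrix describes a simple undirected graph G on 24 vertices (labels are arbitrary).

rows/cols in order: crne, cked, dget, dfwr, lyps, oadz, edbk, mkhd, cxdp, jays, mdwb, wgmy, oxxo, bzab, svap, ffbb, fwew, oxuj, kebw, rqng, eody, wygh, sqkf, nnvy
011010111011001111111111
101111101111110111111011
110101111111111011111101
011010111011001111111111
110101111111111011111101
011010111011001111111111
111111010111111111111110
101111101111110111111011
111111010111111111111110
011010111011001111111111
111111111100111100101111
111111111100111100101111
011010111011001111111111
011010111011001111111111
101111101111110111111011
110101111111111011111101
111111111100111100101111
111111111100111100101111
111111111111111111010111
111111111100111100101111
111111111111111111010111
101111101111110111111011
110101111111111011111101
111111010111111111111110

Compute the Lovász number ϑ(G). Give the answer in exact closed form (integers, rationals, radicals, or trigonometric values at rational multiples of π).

6

N(oadz) = {cked, dget, lyps, edbk, mkhd, cxdp, mdwb, wgmy, svap, ffbb, fwew, oxuj, kebw, rqng, eody, wygh, sqkf, nnvy}, |N(oadz)| = 18.
Vertex edbk has 21 neighbors: crne, cked, dget, dfwr, lyps, oadz, mkhd, jays, mdwb, wgmy, oxxo, bzab, svap, ffbb, fwew, oxuj, kebw, rqng, eody, wygh, sqkf.
deg(cked) = 20; N(cked) = {crne, dget, dfwr, lyps, oadz, edbk, cxdp, jays, mdwb, wgmy, oxxo, bzab, ffbb, fwew, oxuj, kebw, rqng, eody, sqkf, nnvy}.
Vertex dfwr has 18 neighbors: cked, dget, lyps, edbk, mkhd, cxdp, mdwb, wgmy, svap, ffbb, fwew, oxuj, kebw, rqng, eody, wygh, sqkf, nnvy.
Complete multipartite on [6, 5, 4, 4, 3, 2]: sandwich collapses at ϑ=6.
ϑ(G) ≈ 6.00000.
Sandwich: α(G)=6 ≤ ϑ(G)=6 ≤ χ(Ḡ)=6 (collapsed).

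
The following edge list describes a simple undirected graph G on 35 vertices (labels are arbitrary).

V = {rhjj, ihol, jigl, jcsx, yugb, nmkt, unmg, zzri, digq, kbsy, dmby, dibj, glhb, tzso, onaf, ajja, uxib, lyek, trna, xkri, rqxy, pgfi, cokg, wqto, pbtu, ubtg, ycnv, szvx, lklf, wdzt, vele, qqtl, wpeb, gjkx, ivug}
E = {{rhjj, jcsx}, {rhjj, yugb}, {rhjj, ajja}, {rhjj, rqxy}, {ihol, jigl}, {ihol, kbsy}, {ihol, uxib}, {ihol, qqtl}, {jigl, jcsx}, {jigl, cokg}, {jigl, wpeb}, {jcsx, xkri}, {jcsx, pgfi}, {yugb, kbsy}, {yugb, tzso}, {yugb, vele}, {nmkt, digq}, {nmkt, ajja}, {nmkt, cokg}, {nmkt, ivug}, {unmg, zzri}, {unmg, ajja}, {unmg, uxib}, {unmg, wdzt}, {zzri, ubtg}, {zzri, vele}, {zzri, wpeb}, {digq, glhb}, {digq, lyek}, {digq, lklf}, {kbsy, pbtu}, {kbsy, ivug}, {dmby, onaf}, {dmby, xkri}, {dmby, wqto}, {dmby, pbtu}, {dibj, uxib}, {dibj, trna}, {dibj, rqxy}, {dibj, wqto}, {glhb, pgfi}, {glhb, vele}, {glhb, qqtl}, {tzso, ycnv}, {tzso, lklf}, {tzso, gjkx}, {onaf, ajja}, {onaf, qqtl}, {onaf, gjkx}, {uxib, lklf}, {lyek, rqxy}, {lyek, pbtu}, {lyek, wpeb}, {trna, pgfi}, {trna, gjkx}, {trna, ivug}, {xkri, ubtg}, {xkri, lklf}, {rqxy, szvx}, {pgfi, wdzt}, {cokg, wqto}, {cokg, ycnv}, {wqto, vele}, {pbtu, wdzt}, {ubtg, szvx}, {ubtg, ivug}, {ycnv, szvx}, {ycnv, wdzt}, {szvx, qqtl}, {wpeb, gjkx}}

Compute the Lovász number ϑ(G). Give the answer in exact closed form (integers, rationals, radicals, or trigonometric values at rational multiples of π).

15

N(dibj) = {uxib, trna, rqxy, wqto}, |N(dibj)| = 4.
deg(cokg) = 4; N(cokg) = {jigl, nmkt, wqto, ycnv}.
Vertex glhb has 4 neighbors: digq, pgfi, vele, qqtl.
Vertex rqxy has 4 neighbors: rhjj, dibj, lyek, szvx.
4-regular, N=35; Kneser-type, 3-subsets of [7].
The 4 distinct eigenvalues: [4.0, 2.0, -1.0, -3.0].
λ_max=4, λ_min=-3; ϑ = −35·λ_min/(λ_max−λ_min) = 15.
≈ 15.0000 (to 4 d.p.).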